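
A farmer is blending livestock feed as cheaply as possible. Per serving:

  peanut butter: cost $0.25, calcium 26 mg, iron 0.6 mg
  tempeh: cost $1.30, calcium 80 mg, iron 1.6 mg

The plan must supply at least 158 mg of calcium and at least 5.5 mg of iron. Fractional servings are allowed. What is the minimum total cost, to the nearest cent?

A basic optimal solution has at most two foods positive. Try each food alone and each pair with both targets met exactly.
peanut butter only: max(158/26, 5.5/0.6) = 9.167 servings → $2.29.
tempeh only: max(158/80, 5.5/1.6) = 3.438 servings → $4.47.
peanut butter + tempeh: the both-tight solution has a negative serving — not a feasible corner.
Cheapest feasible corner: $2.29.

$2.29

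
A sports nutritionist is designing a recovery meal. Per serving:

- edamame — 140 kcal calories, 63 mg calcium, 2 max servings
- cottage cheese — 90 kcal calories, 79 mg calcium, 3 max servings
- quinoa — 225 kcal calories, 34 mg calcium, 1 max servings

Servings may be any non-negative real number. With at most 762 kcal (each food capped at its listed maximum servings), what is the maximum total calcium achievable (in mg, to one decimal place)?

395.0 mg

Calcium per kcal: cottage cheese 0.8778, edamame 0.45, quinoa 0.1511.
Take 3 servings of cottage cheese: uses 270 kcal, +237.0 mg calcium (running total 237.0 mg).
Take 2 servings of edamame: uses 280 kcal, +126.0 mg calcium (running total 363.0 mg).
Take 0.9422 servings of quinoa: uses 212 kcal, +32.0 mg calcium (running total 395.0 mg).
Greedy by best ratio exhausts the calories allowance optimally: 395.0 mg.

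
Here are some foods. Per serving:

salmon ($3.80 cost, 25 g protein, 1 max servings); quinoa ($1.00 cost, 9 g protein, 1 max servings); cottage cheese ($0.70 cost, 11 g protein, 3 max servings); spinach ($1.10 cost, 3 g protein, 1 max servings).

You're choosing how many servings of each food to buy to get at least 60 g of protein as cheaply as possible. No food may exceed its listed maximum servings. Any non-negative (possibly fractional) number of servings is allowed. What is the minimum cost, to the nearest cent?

$5.84

Cost per g of protein: cottage cheese $0.0636, quinoa $0.1111, salmon $0.1520, spinach $0.3667.
Take 3 servings of cottage cheese: +33.0 g protein for $2.10 (total $2.10, still need 27.0 g).
Take 1 serving of quinoa: +9.0 g protein for $1.00 (total $3.10, still need 18.0 g).
Take 0.72 servings of salmon: +18.0 g protein for $2.74 (total $5.84, still need 0.0 g).
Filling from the cheapest source first is optimal under one linear minimum: $5.84.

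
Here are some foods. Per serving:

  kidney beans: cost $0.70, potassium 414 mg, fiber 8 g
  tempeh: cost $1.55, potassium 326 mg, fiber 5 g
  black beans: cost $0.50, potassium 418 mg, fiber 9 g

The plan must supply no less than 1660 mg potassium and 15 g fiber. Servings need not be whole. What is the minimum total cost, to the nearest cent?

Two binding constraints pin down two serving amounts, so the optimal mix uses at most two foods. The candidates are each food alone (scaled to the tighter of potassium/fiber) and each pair with both constraints tight.
kidney beans only: max(1660/414, 15/8) = 4.01 servings → $2.81.
tempeh only: max(1660/326, 15/5) = 5.092 servings → $7.89.
black beans only: max(1660/418, 15/9) = 3.971 servings → $1.99.
kidney beans + tempeh with both targets exact would need a negative amount; discard.
kidney beans + black beans: intersection lies outside the first quadrant.
tempeh + black beans: the both-tight solution has a negative serving — not a feasible corner.
So the least-cost plan costs $1.99.

$1.99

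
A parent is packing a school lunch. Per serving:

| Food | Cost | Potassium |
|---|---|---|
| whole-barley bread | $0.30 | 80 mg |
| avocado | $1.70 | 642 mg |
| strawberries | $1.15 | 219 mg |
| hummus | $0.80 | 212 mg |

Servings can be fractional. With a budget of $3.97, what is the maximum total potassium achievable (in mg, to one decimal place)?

1499.3 mg

Potassium per dollar: avocado 377.6, whole-barley bread 266.7, hummus 265, strawberries 190.4.
With no serving limits, spend the whole cost allowance on avocado: $3.97 / $1.70 × 642 mg = 1499.3 mg.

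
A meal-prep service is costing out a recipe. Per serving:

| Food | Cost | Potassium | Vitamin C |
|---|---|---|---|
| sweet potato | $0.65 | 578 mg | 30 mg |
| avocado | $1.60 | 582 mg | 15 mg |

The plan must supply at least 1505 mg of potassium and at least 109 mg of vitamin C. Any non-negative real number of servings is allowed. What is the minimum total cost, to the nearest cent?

Minimising a linear cost over {potassium ≥ 1505, vitamin C ≥ 109, servings ≥ 0} — the optimum is at a vertex, using one or two foods.
sweet potato only: max(1505/578, 109/30) = 3.633 servings → $2.36.
avocado only: max(1505/582, 109/15) = 7.267 servings → $11.63.
sweet potato + avocado: the both-tight solution has a negative serving — not a feasible corner.
So the least-cost plan costs $2.36.

$2.36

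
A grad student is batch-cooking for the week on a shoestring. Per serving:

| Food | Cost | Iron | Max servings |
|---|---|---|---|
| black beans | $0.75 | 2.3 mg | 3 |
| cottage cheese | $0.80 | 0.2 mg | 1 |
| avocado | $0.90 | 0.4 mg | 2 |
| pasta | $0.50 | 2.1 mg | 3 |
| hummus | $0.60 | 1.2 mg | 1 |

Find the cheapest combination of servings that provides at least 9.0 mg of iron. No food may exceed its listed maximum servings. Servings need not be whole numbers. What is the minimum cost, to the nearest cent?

Cost per mg of iron: pasta $0.2381, black beans $0.3261, hummus $0.5000, avocado $2.2500, cottage cheese $4.0000.
Take 3 servings of pasta: +6.3 mg iron for $1.50 (total $1.50, still need 2.7 mg).
Take 1.174 servings of black beans: +2.7 mg iron for $0.88 (total $2.38, still need 0.0 mg).
Greedy by cheapest-per-mg is optimal for a single linear constraint, so the minimum cost is $2.38.

$2.38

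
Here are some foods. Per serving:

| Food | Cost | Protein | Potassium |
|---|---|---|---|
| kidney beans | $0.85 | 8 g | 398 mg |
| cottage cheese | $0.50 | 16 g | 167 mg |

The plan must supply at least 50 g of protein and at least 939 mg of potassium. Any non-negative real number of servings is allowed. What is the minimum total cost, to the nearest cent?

Minimising a linear cost over {protein ≥ 50, potassium ≥ 939, servings ≥ 0} — the optimum is at a vertex, using one or two foods.
kidney beans only: max(50/8, 939/398) = 6.25 servings → $5.31.
cottage cheese only: max(50/16, 939/167) = 5.623 servings → $2.81.
kidney beans + cottage cheese with both tight: 1.326 servings and 2.462 servings → $2.36.
So the least-cost plan costs $2.36.

$2.36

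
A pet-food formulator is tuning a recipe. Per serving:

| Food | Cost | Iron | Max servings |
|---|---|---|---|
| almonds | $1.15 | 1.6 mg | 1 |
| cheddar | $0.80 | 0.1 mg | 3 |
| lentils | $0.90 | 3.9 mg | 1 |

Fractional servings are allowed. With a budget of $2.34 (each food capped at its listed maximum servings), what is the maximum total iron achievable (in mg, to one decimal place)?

Iron per dollar: lentils 4.333, almonds 1.391, cheddar 0.125.
Take 1 serving of lentils: spends $0.90, +3.9 mg iron (running total 3.9 mg).
Take 1 serving of almonds: spends $1.15, +1.6 mg iron (running total 5.5 mg).
Take 0.3625 servings of cheddar: spends $0.29, +0.0 mg iron (running total 5.5 mg).
Filling greedily by iron-per-dollar is optimal for one linear limit, giving 5.5 mg.

5.5 mg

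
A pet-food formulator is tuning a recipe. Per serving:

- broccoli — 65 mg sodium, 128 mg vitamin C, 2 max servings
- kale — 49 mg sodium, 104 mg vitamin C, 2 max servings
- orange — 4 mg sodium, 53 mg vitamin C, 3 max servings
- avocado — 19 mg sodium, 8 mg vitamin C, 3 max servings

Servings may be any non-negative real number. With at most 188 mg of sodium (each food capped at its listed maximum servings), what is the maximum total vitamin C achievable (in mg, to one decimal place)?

520.6 mg

Vitamin C per mg sodium: orange 13.25, kale 2.122, broccoli 1.969, avocado 0.4211.
Take 3 servings of orange: uses 12 mg sodium, +159.0 mg vitamin C (running total 159.0 mg).
Take 2 servings of kale: uses 98 mg sodium, +208.0 mg vitamin C (running total 367.0 mg).
Take 1.2 servings of broccoli: uses 78 mg sodium, +153.6 mg vitamin C (running total 520.6 mg).
Greedy by best ratio exhausts the sodium allowance optimally: 520.6 mg.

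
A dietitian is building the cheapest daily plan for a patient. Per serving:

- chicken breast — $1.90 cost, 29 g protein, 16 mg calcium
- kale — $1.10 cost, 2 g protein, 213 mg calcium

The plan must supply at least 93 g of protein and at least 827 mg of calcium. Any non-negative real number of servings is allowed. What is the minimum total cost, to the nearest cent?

An LP optimum is at a vertex; with two nutrient constraints at most two foods are used. Check each candidate.
chicken breast only: max(93/29, 827/16) = 51.69 servings → $98.21.
kale only: max(93/2, 827/213) = 46.5 servings → $51.15.
chicken breast + kale with both tight: 2.954 servings and 3.661 servings → $9.64.
So the least-cost plan costs $9.64.

$9.64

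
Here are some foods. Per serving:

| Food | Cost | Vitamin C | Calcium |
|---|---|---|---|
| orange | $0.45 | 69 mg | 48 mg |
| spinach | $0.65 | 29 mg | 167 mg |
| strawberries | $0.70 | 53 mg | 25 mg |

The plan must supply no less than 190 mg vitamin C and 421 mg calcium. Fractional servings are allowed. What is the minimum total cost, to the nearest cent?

Minimising a linear cost over {vitamin C ≥ 190, calcium ≥ 421, servings ≥ 0} — the optimum is at a vertex, using one or two foods.
orange only: max(190/69, 421/48) = 8.771 servings → $3.95.
spinach only: max(190/29, 421/167) = 6.552 servings → $4.26.
strawberries only: max(190/53, 421/25) = 16.84 servings → $11.79.
orange + spinach with both tight: 1.927 servings and 1.967 servings → $2.15.
orange + strawberries: intersection lies outside the first quadrant.
spinach + strawberries with both tight: 2.161 servings and 2.402 servings → $3.09.
Cheapest feasible corner: $2.15.

$2.15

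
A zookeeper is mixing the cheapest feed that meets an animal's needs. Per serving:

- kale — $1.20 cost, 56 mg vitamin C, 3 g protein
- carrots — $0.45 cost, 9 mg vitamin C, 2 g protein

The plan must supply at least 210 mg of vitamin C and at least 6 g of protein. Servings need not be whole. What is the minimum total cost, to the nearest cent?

$4.50

The cheapest plan sits at a corner of the feasible region — with two constraints it uses at most two foods.
kale only: max(210/56, 6/3) = 3.75 servings → $4.50.
carrots only: max(210/9, 6/2) = 23.33 servings → $10.50.
kale + carrots: the both-tight solution has a negative serving — not a feasible corner.
Cheapest feasible corner: $4.50.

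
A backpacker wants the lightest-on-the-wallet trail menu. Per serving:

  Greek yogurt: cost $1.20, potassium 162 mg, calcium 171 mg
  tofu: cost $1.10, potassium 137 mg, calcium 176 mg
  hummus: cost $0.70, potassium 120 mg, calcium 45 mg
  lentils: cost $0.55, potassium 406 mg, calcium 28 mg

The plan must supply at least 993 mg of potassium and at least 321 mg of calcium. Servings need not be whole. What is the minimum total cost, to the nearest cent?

Greek yogurt only: max(993/162, 321/171) = 6.13 servings → $7.36.
tofu only: max(993/137, 321/176) = 7.248 servings → $7.97.
hummus only: max(993/120, 321/45) = 8.275 servings → $5.79.
lentils only: max(993/406, 321/28) = 11.46 servings → $6.31.
Greek yogurt + tofu with both targets exact would need a negative amount; discard.
Greek yogurt + hummus: intersection lies outside the first quadrant.
Greek yogurt + lentils with both tight: 1.58 servings and 1.815 servings → $2.89.
tofu + hummus: intersection lies outside the first quadrant.
tofu + lentils with both tight: 1.516 servings and 1.934 servings → $2.73.
hummus + lentils with both tight: 6.876 servings and 0.4135 servings → $5.04.
The minimum over all feasible corners is $2.73.

$2.73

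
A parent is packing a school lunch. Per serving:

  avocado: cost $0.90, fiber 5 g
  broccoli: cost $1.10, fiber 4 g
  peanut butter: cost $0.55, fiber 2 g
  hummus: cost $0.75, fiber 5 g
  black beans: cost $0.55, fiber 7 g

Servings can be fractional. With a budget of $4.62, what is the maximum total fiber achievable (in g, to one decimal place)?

58.8 g

Fiber per dollar: black beans 12.73, hummus 6.667, avocado 5.556, broccoli 3.636, peanut butter 3.636.
With no serving limits, spend the whole cost allowance on black beans: $4.62 / $0.55 × 7 g = 58.8 g.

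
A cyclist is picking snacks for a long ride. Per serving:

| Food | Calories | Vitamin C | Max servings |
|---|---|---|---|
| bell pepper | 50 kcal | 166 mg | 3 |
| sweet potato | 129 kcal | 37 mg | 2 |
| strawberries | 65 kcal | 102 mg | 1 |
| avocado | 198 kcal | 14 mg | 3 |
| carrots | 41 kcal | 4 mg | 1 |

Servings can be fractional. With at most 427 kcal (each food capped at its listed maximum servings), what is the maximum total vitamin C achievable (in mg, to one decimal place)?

Vitamin C per kcal: bell pepper 3.32, strawberries 1.569, sweet potato 0.2868, carrots 0.09756, avocado 0.07071.
Take 3 servings of bell pepper: uses 150 kcal, +498.0 mg vitamin C (running total 498.0 mg).
Take 1 serving of strawberries: uses 65 kcal, +102.0 mg vitamin C (running total 600.0 mg).
Take 1.643 servings of sweet potato: uses 212 kcal, +60.8 mg vitamin C (running total 660.8 mg).
Filling greedily by vitamin C-per-kcal is optimal for one linear limit, giving 660.8 mg.

660.8 mg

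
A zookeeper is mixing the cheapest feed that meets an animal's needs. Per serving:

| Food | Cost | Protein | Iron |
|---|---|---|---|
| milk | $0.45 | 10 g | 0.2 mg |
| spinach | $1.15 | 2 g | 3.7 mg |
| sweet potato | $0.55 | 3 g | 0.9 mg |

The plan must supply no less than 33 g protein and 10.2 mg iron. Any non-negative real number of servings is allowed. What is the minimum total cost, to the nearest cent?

A basic optimal solution has at most two foods positive. Try each food alone and each pair with both targets met exactly.
milk only: max(33/10, 10.2/0.2) = 51 servings → $22.95.
spinach only: max(33/2, 10.2/3.7) = 16.5 servings → $18.98.
sweet potato only: max(33/3, 10.2/0.9) = 11.33 servings → $6.23.
milk + spinach with both tight: 2.779 servings and 2.607 servings → $4.25.
milk + sweet potato: the both-tight solution has a negative serving — not a feasible corner.
spinach + sweet potato with both tight: 0.09677 servings and 10.94 servings → $6.13.
The minimum over all feasible corners is $4.25.

$4.25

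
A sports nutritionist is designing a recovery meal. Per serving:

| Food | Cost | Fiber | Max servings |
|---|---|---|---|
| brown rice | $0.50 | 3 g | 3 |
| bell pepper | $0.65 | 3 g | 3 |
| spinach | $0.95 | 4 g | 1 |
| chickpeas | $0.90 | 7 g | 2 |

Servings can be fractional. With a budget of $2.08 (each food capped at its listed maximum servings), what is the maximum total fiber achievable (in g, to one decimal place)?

15.7 g

Fiber per dollar: chickpeas 7.778, brown rice 6, bell pepper 4.615, spinach 4.211.
Take 2 servings of chickpeas: spends $1.80, +14.0 g fiber (running total 14.0 g).
Take 0.56 servings of brown rice: spends $0.28, +1.7 g fiber (running total 15.7 g).
Filling greedily by fiber-per-dollar is optimal for one linear limit, giving 15.7 g.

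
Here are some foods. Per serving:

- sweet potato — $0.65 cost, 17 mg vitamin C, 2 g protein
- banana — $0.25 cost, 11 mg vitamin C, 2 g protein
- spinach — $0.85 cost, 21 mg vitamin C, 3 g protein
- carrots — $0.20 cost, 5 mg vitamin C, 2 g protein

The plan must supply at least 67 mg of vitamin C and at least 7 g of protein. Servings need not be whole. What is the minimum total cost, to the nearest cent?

$1.52

A basic optimal solution has at most two foods positive. Try each food alone and each pair with both targets met exactly.
sweet potato only: max(67/17, 7/2) = 3.941 servings → $2.56.
banana only: max(67/11, 7/2) = 6.091 servings → $1.52.
spinach only: max(67/21, 7/3) = 3.19 servings → $2.71.
carrots only: max(67/5, 7/2) = 13.4 servings → $2.68.
sweet potato + banana: the both-tight solution has a negative serving — not a feasible corner.
sweet potato + spinach: the both-tight solution has a negative serving — not a feasible corner.
sweet potato + carrots: the both-tight solution has a negative serving — not a feasible corner.
banana + spinach: intersection lies outside the first quadrant.
banana + carrots: the both-tight solution has a negative serving — not a feasible corner.
spinach + carrots with both targets exact would need a negative amount; discard.
Cheapest feasible corner: $1.52.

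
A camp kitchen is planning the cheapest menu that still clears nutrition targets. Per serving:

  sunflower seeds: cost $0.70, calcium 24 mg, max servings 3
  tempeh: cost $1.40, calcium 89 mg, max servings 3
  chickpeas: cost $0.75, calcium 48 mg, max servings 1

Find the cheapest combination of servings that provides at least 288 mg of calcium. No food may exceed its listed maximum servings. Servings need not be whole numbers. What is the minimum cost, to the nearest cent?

Cost per mg of calcium: chickpeas $0.0156, tempeh $0.0157, sunflower seeds $0.0292.
Take 1 serving of chickpeas: +48.0 mg calcium for $0.75 (total $0.75, still need 240.0 mg).
Take 2.697 servings of tempeh: +240.0 mg calcium for $3.78 (total $4.53, still need 0.0 mg).
Filling from the cheapest source first is optimal under one linear minimum: $4.53.

$4.53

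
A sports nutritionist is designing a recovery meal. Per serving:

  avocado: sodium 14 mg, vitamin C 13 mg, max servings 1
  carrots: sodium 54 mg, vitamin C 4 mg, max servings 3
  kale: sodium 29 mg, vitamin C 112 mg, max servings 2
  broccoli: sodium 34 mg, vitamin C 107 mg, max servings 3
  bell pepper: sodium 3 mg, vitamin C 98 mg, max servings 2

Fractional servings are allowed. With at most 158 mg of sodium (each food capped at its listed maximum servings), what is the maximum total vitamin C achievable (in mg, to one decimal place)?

Vitamin C per mg sodium: bell pepper 32.67, kale 3.862, broccoli 3.147, avocado 0.9286, carrots 0.07407.
Take 2 servings of bell pepper: uses 6 mg sodium, +196.0 mg vitamin C (running total 196.0 mg).
Take 2 servings of kale: uses 58 mg sodium, +224.0 mg vitamin C (running total 420.0 mg).
Take 2.765 servings of broccoli: uses 94 mg sodium, +295.8 mg vitamin C (running total 715.8 mg).
Filling greedily by vitamin C-per-mg sodium is optimal for one linear limit, giving 715.8 mg.

715.8 mg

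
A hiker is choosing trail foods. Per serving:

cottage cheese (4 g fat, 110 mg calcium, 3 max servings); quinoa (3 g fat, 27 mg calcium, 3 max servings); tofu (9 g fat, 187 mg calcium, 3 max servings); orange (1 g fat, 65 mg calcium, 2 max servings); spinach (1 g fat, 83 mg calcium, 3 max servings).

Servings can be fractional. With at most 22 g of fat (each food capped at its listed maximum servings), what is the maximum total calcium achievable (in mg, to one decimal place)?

Calcium per g fat: spinach 83, orange 65, cottage cheese 27.5, tofu 20.78, quinoa 9.
Take 3 servings of spinach: uses 3 g fat, +249.0 mg calcium (running total 249.0 mg).
Take 2 servings of orange: uses 2 g fat, +130.0 mg calcium (running total 379.0 mg).
Take 3 servings of cottage cheese: uses 12 g fat, +330.0 mg calcium (running total 709.0 mg).
Take 0.5556 servings of tofu: uses 5 g fat, +103.9 mg calcium (running total 812.9 mg).
Filling greedily by calcium-per-g fat is optimal for one linear limit, giving 812.9 mg.

812.9 mg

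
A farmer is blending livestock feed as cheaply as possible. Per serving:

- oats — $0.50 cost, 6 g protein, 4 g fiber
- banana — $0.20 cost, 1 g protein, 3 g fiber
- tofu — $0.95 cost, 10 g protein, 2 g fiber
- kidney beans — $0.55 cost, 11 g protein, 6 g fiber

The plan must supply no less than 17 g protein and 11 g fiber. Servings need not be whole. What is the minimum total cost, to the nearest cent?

$0.96

With two linear requirements the optimum uses one or two foods; enumerate the corners.
oats only: max(17/6, 11/4) = 2.833 servings → $1.42.
banana only: max(17/1, 11/3) = 17 servings → $3.40.
tofu only: max(17/10, 11/2) = 5.5 servings → $5.22.
kidney beans only: max(17/11, 11/6) = 1.833 servings → $1.01.
oats + banana: intersection lies outside the first quadrant.
oats + tofu with both tight: 2.714 servings and 0.07143 servings → $1.43.
oats + kidney beans with both tight: 2.375 servings and 0.25 servings → $1.32.
banana + tofu with both tight: 2.714 servings and 1.429 servings → $1.90.
banana + kidney beans with both tight: 0.7037 servings and 1.481 servings → $0.96.
tofu + kidney beans: intersection lies outside the first quadrant.
Cheapest feasible corner: $0.96.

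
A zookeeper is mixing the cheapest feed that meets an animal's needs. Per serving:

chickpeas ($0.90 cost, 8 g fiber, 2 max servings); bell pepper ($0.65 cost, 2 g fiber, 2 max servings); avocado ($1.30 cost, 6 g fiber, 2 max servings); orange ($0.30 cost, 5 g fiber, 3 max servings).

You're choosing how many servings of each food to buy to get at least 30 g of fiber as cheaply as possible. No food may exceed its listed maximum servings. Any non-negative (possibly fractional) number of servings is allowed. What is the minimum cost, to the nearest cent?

Cost per g of fiber: orange $0.0600, chickpeas $0.1125, avocado $0.2167, bell pepper $0.3250.
Take 3 servings of orange: +15.0 g fiber for $0.90 (total $0.90, still need 15.0 g).
Take 1.875 servings of chickpeas: +15.0 g fiber for $1.69 (total $2.59, still need 0.0 g).
Greedy by cheapest-per-g is optimal for a single linear constraint, so the minimum cost is $2.59.

$2.59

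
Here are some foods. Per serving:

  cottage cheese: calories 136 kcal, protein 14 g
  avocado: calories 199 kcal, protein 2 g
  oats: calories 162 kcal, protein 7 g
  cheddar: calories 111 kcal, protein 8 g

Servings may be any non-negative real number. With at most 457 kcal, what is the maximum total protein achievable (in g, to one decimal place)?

Protein per kcal: cottage cheese 0.1029, cheddar 0.07207, oats 0.04321, avocado 0.01005.
With no serving limits, spend the whole calories allowance on cottage cheese: 457 kcal / 136 kcal × 14 g = 47.0 g.

47.0 g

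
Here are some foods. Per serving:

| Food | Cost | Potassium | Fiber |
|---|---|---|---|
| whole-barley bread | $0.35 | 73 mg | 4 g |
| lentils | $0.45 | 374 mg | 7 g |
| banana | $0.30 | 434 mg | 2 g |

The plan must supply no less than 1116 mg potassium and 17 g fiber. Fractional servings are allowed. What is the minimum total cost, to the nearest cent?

With two linear requirements the optimum uses one or two foods; enumerate the corners.
whole-barley bread only: max(1116/73, 17/4) = 15.29 servings → $5.35.
lentils only: max(1116/374, 17/7) = 2.984 servings → $1.34.
banana only: max(1116/434, 17/2) = 8.5 servings → $2.55.
whole-barley bread + lentils: intersection lies outside the first quadrant.
whole-barley bread + banana with both tight: 3.236 servings and 2.027 servings → $1.74.
lentils + banana with both tight: 2.247 servings and 0.6349 servings → $1.20.
So the least-cost plan costs $1.20.

$1.20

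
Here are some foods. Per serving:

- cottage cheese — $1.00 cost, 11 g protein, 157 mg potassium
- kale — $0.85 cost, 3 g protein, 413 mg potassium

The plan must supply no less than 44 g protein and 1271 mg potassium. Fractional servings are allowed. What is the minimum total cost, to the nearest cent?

Check every corner: each single food scaled to meet both minima, and each pair solved so both constraints bind.
cottage cheese only: max(44/11, 1271/157) = 8.096 servings → $8.10.
kale only: max(44/3, 1271/413) = 14.67 servings → $12.47.
cottage cheese + kale with both tight: 3.526 servings and 1.737 servings → $5.00.
Cheapest feasible corner: $5.00.

$5.00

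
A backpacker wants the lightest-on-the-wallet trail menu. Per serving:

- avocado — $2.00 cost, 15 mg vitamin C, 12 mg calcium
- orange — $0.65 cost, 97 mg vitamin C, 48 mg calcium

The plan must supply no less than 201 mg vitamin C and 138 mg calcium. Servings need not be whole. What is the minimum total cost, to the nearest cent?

For a min-cost LP with two ≥-constraints, a basic feasible solution has at most two positive variables.
avocado only: max(201/15, 138/12) = 13.4 servings → $26.80.
orange only: max(201/97, 138/48) = 2.875 servings → $1.87.
avocado + orange with both tight: 8.419 servings and 0.7703 servings → $17.34.
Cheapest feasible corner: $1.87.

$1.87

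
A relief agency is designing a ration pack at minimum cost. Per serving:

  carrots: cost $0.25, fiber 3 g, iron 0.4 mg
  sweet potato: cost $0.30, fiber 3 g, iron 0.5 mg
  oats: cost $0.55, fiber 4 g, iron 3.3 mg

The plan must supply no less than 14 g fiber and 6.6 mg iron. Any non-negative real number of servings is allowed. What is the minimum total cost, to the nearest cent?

Minimising a linear cost over {fiber ≥ 14, iron ≥ 6.6, servings ≥ 0} — the optimum is at a vertex, using one or two foods.
carrots only: max(14/3, 6.6/0.4) = 16.5 servings → $4.12.
sweet potato only: max(14/3, 6.6/0.5) = 13.2 servings → $3.96.
oats only: max(14/4, 6.6/3.3) = 3.5 servings → $1.93.
carrots + sweet potato: the both-tight solution has a negative serving — not a feasible corner.
carrots + oats with both tight: 2.386 servings and 1.711 servings → $1.54.
sweet potato + oats with both tight: 2.506 servings and 1.62 servings → $1.64.
Cheapest feasible corner: $1.54.

$1.54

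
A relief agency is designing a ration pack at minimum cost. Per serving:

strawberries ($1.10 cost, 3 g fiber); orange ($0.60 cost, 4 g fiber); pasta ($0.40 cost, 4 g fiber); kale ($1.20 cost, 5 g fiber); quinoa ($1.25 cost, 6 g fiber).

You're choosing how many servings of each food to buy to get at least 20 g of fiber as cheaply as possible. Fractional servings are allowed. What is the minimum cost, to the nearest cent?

Cost per g of fiber: pasta $0.1000, orange $0.1500, quinoa $0.2083, kale $0.2400, strawberries $0.3667.
With no serving limits, use only pasta: 20 g / 4 g = 5 servings × $0.40 = $2.00.

$2.00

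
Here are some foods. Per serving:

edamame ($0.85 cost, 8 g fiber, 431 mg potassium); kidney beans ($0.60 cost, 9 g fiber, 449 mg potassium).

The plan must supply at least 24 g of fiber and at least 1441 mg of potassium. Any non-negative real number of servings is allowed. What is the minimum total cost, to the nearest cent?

$1.93

edamame only: max(24/8, 1441/431) = 3.343 servings → $2.84.
kidney beans only: max(24/9, 1441/449) = 3.209 servings → $1.93.
edamame + kidney beans: intersection lies outside the first quadrant.
The minimum over all feasible corners is $1.93.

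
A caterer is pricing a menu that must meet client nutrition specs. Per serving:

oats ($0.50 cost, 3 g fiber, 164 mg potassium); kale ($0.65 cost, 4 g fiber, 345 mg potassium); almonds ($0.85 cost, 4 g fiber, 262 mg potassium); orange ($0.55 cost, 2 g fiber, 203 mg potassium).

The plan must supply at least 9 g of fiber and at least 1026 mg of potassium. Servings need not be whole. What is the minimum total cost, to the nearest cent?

$1.93

At the optimum either one food covers both requirements or two foods hit both targets exactly; no other combination can be cheaper.
oats only: max(9/3, 1026/164) = 6.256 servings → $3.13.
kale only: max(9/4, 1026/345) = 2.974 servings → $1.93.
almonds only: max(9/4, 1026/262) = 3.916 servings → $3.33.
orange only: max(9/2, 1026/203) = 5.054 servings → $2.78.
oats + kale: intersection lies outside the first quadrant.
oats + almonds with both targets exact would need a negative amount; discard.
oats + orange: intersection lies outside the first quadrant.
kale + almonds with both targets exact would need a negative amount; discard.
kale + orange: the both-tight solution has a negative serving — not a feasible corner.
almonds + orange: intersection lies outside the first quadrant.
The minimum over all feasible corners is $1.93.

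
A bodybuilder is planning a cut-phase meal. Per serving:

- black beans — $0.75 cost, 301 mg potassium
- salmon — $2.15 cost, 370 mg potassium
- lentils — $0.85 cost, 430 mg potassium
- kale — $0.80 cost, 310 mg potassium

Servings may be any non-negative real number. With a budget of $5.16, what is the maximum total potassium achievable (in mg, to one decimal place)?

Potassium per dollar: lentils 505.9, black beans 401.3, kale 387.5, salmon 172.1.
With no serving limits, spend the whole cost allowance on lentils: $5.16 / $0.85 × 430 mg = 2610.4 mg.

2610.4 mg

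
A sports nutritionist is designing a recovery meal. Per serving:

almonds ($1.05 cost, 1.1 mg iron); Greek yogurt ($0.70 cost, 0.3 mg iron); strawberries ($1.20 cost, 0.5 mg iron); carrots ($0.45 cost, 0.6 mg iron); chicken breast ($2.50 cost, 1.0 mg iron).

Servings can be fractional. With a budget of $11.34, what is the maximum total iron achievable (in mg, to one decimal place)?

15.1 mg

Iron per dollar: carrots 1.333, almonds 1.048, Greek yogurt 0.4286, strawberries 0.4167, chicken breast 0.4.
With no serving limits, spend the whole cost allowance on carrots: $11.34 / $0.45 × 0.6 mg = 15.1 mg.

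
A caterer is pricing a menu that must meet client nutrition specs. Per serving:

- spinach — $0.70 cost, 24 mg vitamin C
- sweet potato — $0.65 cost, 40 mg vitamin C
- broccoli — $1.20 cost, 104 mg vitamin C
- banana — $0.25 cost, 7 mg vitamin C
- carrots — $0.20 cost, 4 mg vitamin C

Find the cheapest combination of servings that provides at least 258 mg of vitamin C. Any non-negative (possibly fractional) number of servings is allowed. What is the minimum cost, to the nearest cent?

$2.98

Cost per mg of vitamin C: broccoli $0.0115, sweet potato $0.0163, spinach $0.0292, banana $0.0357, carrots $0.0500.
With no serving limits, use only broccoli: 258 mg / 104 mg = 2.481 servings × $1.20 = $2.98.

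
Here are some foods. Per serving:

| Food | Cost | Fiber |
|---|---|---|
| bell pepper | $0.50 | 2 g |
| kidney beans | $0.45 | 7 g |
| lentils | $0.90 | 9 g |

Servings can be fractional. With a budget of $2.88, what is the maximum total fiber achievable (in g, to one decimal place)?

Fiber per dollar: kidney beans 15.56, lentils 10, bell pepper 4.
With no serving limits, spend the whole cost allowance on kidney beans: $2.88 / $0.45 × 7 g = 44.8 g.

44.8 g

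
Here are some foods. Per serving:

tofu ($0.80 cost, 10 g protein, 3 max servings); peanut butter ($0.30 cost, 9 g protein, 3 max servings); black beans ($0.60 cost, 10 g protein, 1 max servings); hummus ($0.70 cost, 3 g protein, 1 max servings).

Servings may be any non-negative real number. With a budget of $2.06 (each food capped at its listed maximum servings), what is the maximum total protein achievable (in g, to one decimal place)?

44.0 g

Protein per dollar: peanut butter 30, black beans 16.67, tofu 12.5, hummus 4.286.
Take 3 servings of peanut butter: spends $0.90, +27.0 g protein (running total 27.0 g).
Take 1 serving of black beans: spends $0.60, +10.0 g protein (running total 37.0 g).
Take 0.7 servings of tofu: spends $0.56, +7.0 g protein (running total 44.0 g).
Greedy by best ratio exhausts the cost allowance optimally: 44.0 g.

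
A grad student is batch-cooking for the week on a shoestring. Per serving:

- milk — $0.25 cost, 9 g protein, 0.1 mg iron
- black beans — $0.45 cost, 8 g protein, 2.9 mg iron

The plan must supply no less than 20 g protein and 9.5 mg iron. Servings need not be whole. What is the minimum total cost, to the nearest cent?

$1.47

This is a tiny linear program; its minimum lies at a vertex of the feasible set. List the vertices and price them.
milk only: max(20/9, 9.5/0.1) = 95 servings → $23.75.
black beans only: max(20/8, 9.5/2.9) = 3.276 servings → $1.47.
milk + black beans: intersection lies outside the first quadrant.
Cheapest feasible corner: $1.47.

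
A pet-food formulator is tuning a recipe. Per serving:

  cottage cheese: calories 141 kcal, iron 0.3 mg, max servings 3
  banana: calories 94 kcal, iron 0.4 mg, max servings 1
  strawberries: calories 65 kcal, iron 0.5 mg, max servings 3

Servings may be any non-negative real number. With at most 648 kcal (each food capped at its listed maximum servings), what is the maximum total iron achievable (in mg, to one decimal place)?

2.7 mg

Iron per kcal: strawberries 0.007692, banana 0.004255, cottage cheese 0.002128.
Take 3 servings of strawberries: uses 195 kcal, +1.5 mg iron (running total 1.5 mg).
Take 1 serving of banana: uses 94 kcal, +0.4 mg iron (running total 1.9 mg).
Take 2.546 servings of cottage cheese: uses 359 kcal, +0.8 mg iron (running total 2.7 mg).
Greedy by best ratio exhausts the calories allowance optimally: 2.7 mg.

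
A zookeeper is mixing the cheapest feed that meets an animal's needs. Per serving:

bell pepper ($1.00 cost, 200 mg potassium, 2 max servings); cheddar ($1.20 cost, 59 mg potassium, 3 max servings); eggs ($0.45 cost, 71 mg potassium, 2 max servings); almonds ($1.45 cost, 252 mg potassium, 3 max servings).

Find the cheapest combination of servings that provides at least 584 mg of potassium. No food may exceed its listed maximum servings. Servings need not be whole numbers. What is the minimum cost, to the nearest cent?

Cost per mg of potassium: bell pepper $0.0050, almonds $0.0058, eggs $0.0063, cheddar $0.0203.
Take 2 servings of bell pepper: +400.0 mg potassium for $2.00 (total $2.00, still need 184.0 mg).
Take 0.7302 servings of almonds: +184.0 mg potassium for $1.06 (total $3.06, still need 0.0 mg).
Greedy by cheapest-per-mg is optimal for a single linear constraint, so the minimum cost is $3.06.

$3.06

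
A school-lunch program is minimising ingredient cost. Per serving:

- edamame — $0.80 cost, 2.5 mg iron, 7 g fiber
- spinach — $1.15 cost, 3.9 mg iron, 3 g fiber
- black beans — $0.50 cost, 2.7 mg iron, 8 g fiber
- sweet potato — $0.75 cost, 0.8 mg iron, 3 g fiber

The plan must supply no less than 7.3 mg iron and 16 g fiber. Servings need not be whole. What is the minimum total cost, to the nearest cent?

An LP optimum is at a vertex; with two nutrient constraints at most two foods are used. Check each candidate.
edamame only: max(7.3/2.5, 16/7) = 2.92 servings → $2.34.
spinach only: max(7.3/3.9, 16/3) = 5.333 servings → $6.13.
black beans only: max(7.3/2.7, 16/8) = 2.704 servings → $1.35.
sweet potato only: max(7.3/0.8, 16/3) = 9.125 servings → $6.84.
edamame + spinach with both tight: 2.045 servings and 0.5606 servings → $2.28.
edamame + black beans: intersection lies outside the first quadrant.
edamame + sweet potato: intersection lies outside the first quadrant.
spinach + black beans with both tight: 0.658 servings and 1.753 servings → $1.63.
spinach + sweet potato with both tight: 0.9785 servings and 4.355 servings → $4.39.
black beans + sweet potato: intersection lies outside the first quadrant.
So the least-cost plan costs $1.35.

$1.35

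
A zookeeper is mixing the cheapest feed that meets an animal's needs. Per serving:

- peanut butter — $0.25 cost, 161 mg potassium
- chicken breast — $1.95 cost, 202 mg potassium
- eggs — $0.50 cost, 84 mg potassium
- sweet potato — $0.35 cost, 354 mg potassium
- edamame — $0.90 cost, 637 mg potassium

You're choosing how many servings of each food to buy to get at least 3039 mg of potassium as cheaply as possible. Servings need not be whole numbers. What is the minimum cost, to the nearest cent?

Cost per mg of potassium: sweet potato $0.0010, edamame $0.0014, peanut butter $0.0016, eggs $0.0060, chicken breast $0.0097.
With no serving limits, use only sweet potato: 3039 mg / 354 mg = 8.585 servings × $0.35 = $3.00.

$3.00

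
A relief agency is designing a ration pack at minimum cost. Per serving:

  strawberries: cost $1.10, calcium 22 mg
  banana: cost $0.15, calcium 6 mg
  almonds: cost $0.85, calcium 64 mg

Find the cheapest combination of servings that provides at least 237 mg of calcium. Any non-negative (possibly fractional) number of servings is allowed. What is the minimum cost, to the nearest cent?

$3.15

Cost per mg of calcium: almonds $0.0133, banana $0.0250, strawberries $0.0500.
With no serving limits, use only almonds: 237 mg / 64 mg = 3.703 servings × $0.85 = $3.15.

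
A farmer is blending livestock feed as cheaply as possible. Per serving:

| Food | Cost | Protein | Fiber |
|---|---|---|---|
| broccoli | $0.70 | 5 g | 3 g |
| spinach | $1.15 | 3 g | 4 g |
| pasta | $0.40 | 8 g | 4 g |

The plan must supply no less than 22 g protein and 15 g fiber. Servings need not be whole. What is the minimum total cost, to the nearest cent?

broccoli only: max(22/5, 15/3) = 5 servings → $3.50.
spinach only: max(22/3, 15/4) = 7.333 servings → $8.43.
pasta only: max(22/8, 15/4) = 3.75 servings → $1.50.
broccoli + spinach with both tight: 3.909 servings and 0.8182 servings → $3.68.
broccoli + pasta: the both-tight solution has a negative serving — not a feasible corner.
spinach + pasta with both tight: 1.6 servings and 2.15 servings → $2.70.
So the least-cost plan costs $1.50.

$1.50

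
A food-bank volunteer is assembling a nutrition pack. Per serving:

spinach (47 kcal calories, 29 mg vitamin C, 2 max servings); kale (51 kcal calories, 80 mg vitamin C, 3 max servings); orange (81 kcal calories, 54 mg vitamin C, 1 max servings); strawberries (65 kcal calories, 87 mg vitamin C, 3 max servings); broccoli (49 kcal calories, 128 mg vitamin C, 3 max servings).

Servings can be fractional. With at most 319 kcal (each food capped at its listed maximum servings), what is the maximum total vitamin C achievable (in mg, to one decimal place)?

649.4 mg

Vitamin C per kcal: broccoli 2.612, kale 1.569, strawberries 1.338, orange 0.6667, spinach 0.617.
Take 3 servings of broccoli: uses 147 kcal, +384.0 mg vitamin C (running total 384.0 mg).
Take 3 servings of kale: uses 153 kcal, +240.0 mg vitamin C (running total 624.0 mg).
Take 0.2923 servings of strawberries: uses 19 kcal, +25.4 mg vitamin C (running total 649.4 mg).
Filling greedily by vitamin C-per-kcal is optimal for one linear limit, giving 649.4 mg.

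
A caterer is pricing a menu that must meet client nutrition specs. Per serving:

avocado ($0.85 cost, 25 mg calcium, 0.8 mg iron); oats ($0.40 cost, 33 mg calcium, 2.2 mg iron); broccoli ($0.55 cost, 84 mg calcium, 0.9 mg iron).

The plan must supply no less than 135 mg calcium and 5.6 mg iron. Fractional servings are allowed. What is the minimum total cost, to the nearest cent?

Compare the cost at each extreme point of the feasible region.
avocado only: max(135/25, 5.6/0.8) = 7 servings → $5.95.
oats only: max(135/33, 5.6/2.2) = 4.091 servings → $1.64.
broccoli only: max(135/84, 5.6/0.9) = 6.222 servings → $3.42.
avocado + oats with both tight: 3.923 servings and 1.119 servings → $3.78.
avocado + broccoli with both targets exact would need a negative amount; discard.
oats + broccoli with both tight: 2.25 servings and 0.7234 servings → $1.30.
So the least-cost plan costs $1.30.

$1.30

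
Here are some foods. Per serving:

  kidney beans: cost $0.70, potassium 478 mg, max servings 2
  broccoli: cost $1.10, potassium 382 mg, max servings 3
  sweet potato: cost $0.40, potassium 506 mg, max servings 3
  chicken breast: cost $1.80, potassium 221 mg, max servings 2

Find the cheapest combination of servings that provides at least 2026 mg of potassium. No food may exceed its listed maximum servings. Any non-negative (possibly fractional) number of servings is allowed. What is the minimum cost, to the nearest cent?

Cost per mg of potassium: sweet potato $0.0008, kidney beans $0.0015, broccoli $0.0029, chicken breast $0.0081.
Take 3 servings of sweet potato: +1518.0 mg potassium for $1.20 (total $1.20, still need 508.0 mg).
Take 1.063 servings of kidney beans: +508.0 mg potassium for $0.74 (total $1.94, still need 0.0 mg).
Greedy by cheapest-per-mg is optimal for a single linear constraint, so the minimum cost is $1.94.

$1.94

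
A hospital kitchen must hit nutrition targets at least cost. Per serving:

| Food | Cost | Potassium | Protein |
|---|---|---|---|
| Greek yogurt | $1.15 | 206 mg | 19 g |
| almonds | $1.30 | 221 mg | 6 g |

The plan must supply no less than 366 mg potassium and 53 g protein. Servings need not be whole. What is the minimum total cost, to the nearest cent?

$3.21

A basic optimal solution has at most two foods positive. Try each food alone and each pair with both targets met exactly.
Greek yogurt only: max(366/206, 53/19) = 2.789 servings → $3.21.
almonds only: max(366/221, 53/6) = 8.833 servings → $11.48.
Greek yogurt + almonds: intersection lies outside the first quadrant.
Cheapest feasible corner: $3.21.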